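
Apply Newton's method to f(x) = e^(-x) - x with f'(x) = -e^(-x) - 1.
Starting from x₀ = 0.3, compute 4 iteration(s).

f(x) = e^(-x) - x
f'(x) = -e^(-x) - 1
x₀ = 0.3

Newton-Raphson formula: x_{n+1} = x_n - f(x_n)/f'(x_n)

Iteration 1:
  f(0.300000) = 0.440818
  f'(0.300000) = -1.740818
  x_1 = 0.300000 - 0.440818/(-1.740818) = 0.553225
Iteration 2:
  f(0.553225) = 0.021868
  f'(0.553225) = -1.575092
  x_2 = 0.553225 - 0.021868/(-1.575092) = 0.567108
Iteration 3:
  f(0.567108) = 0.000055
  f'(0.567108) = -1.567163
  x_3 = 0.567108 - 0.000055/(-1.567163) = 0.567143
Iteration 4:
  f(0.567143) = 0.000000
  f'(0.567143) = -1.567143
  x_4 = 0.567143 - 0.000000/(-1.567143) = 0.567143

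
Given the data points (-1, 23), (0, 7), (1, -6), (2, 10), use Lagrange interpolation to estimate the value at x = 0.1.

Lagrange interpolation formula:
P(x) = Σ yᵢ × Lᵢ(x)
where Lᵢ(x) = Π_{j≠i} (x - xⱼ)/(xᵢ - xⱼ)

L_0(0.1) = (0.1 - 0)/(-1 - 0) × (0.1 - 1)/(-1 - 1) × (0.1 - 2)/(-1 - 2) = -0.028500
L_1(0.1) = (0.1 - (-1))/(0 - (-1)) × (0.1 - 1)/(0 - 1) × (0.1 - 2)/(0 - 2) = 0.940500
L_2(0.1) = (0.1 - (-1))/(1 - (-1)) × (0.1 - 0)/(1 - 0) × (0.1 - 2)/(1 - 2) = 0.104500
L_3(0.1) = (0.1 - (-1))/(2 - (-1)) × (0.1 - 0)/(2 - 0) × (0.1 - 1)/(2 - 1) = -0.016500

P(0.1) = 23×L_0(0.1) + 7×L_1(0.1) + (-6)×L_2(0.1) + 10×L_3(0.1)
P(0.1) = 5.136000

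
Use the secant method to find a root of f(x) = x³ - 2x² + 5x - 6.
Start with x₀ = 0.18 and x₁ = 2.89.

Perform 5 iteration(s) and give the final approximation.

f(x) = x³ - 2x² + 5x - 6
x₀ = 0.18, x₁ = 2.89

Secant formula: x_{n+1} = x_n - f(x_n)(x_n - x_{n-1})/(f(x_n) - f(x_{n-1}))

Iteration 1:
  f(0.180000) = -5.158968
  f(2.890000) = 15.883369
  x_2 = 2.890000 - 15.883369×(2.890000 - 0.180000)/(15.883369 - (-5.158968))
       = 0.844413
Iteration 2:
  f(2.890000) = 15.883369
  f(0.844413) = -2.601907
  x_3 = 0.844413 - (-2.601907)×(0.844413 - 2.890000)/(-2.601907 - 15.883369)
       = 1.132341
Iteration 3:
  f(0.844413) = -2.601907
  f(1.132341) = -1.450804
  x_4 = 1.132341 - (-1.450804)×(1.132341 - 0.844413)/(-1.450804 - (-2.601907))
       = 1.495234
Iteration 4:
  f(1.132341) = -1.450804
  f(1.495234) = 0.347652
  x_5 = 1.495234 - 0.347652×(1.495234 - 1.132341)/(0.347652 - (-1.450804))
       = 1.425085
Iteration 5:
  f(1.495234) = 0.347652
  f(1.425085) = -0.042153
  x_6 = 1.425085 - (-0.042153)×(1.425085 - 1.495234)/(-0.042153 - 0.347652)
       = 1.432670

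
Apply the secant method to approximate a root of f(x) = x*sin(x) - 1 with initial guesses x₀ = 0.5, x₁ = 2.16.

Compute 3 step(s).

f(x) = x*sin(x) - 1
x₀ = 0.5, x₁ = 2.16

Secant formula: x_{n+1} = x_n - f(x_n)(x_n - x_{n-1})/(f(x_n) - f(x_{n-1}))

Iteration 1:
  f(0.500000) = -0.760287
  f(2.160000) = 0.795788
  x_2 = 2.160000 - 0.795788×(2.160000 - 0.500000)/(0.795788 - (-0.760287))
       = 1.311064
Iteration 2:
  f(2.160000) = 0.795788
  f(1.311064) = 0.267089
  x_3 = 1.311064 - 0.267089×(1.311064 - 2.160000)/(0.267089 - 0.795788)
       = 0.882197
Iteration 3:
  f(1.311064) = 0.267089
  f(0.882197) = -0.318824
  x_4 = 0.882197 - (-0.318824)×(0.882197 - 1.311064)/(-0.318824 - 0.267089)
       = 1.115564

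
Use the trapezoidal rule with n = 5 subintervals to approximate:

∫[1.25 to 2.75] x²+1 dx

f(x) = x²+1
a = 1.25, b = 2.75, n = 5
h = (b - a)/n = 0.300000

Trapezoidal rule: (h/2)[f(x₀) + 2f(x₁) + 2f(x₂) + ... + f(xₙ)]

x_0 = 1.2500, f(x_0) = 2.562500, coefficient = 1
x_1 = 1.5500, f(x_1) = 3.402500, coefficient = 2
x_2 = 1.8500, f(x_2) = 4.422500, coefficient = 2
x_3 = 2.1500, f(x_3) = 5.622500, coefficient = 2
x_4 = 2.4500, f(x_4) = 7.002500, coefficient = 2
x_5 = 2.7500, f(x_5) = 8.562500, coefficient = 1

I ≈ (0.300000/2) × 52.025000 = 7.803750
Exact value: 7.781250
Error: 0.022500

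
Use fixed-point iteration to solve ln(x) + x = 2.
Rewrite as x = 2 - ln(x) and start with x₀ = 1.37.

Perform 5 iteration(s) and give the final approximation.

Equation: ln(x) + x = 2
Fixed-point form: x = 2 - ln(x)
x₀ = 1.37

x_1 = g(1.370000) = 1.685189
x_2 = g(1.685189) = 1.478122
x_3 = g(1.478122) = 1.609228
x_4 = g(1.609228) = 1.524246
x_5 = g(1.524246) = 1.578500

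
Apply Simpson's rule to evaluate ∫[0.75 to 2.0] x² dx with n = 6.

f(x) = x²
a = 0.75, b = 2.0, n = 6
h = (b - a)/n = 0.208333

Simpson's rule: (h/3)[f(x₀) + 4f(x₁) + 2f(x₂) + ... + f(xₙ)]

x_0 = 0.7500, f(x_0) = 0.562500, coefficient = 1
x_1 = 0.9583, f(x_1) = 0.918403, coefficient = 4
x_2 = 1.1667, f(x_2) = 1.361111, coefficient = 2
x_3 = 1.3750, f(x_3) = 1.890625, coefficient = 4
x_4 = 1.5833, f(x_4) = 2.506944, coefficient = 2
x_5 = 1.7917, f(x_5) = 3.210069, coefficient = 4
x_6 = 2.0000, f(x_6) = 4.000000, coefficient = 1

I ≈ (0.208333/3) × 36.375000 = 2.526042
Exact value: 2.526042
Error: 0.000000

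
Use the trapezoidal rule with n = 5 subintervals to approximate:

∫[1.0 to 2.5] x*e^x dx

f(x) = x*e^x
a = 1.0, b = 2.5, n = 5
h = (b - a)/n = 0.300000

Trapezoidal rule: (h/2)[f(x₀) + 2f(x₁) + 2f(x₂) + ... + f(xₙ)]

x_0 = 1.0000, f(x_0) = 2.718282, coefficient = 1
x_1 = 1.3000, f(x_1) = 4.770086, coefficient = 2
x_2 = 1.6000, f(x_2) = 7.924852, coefficient = 2
x_3 = 1.9000, f(x_3) = 12.703199, coefficient = 2
x_4 = 2.2000, f(x_4) = 19.855030, coefficient = 2
x_5 = 2.5000, f(x_5) = 30.456235, coefficient = 1

I ≈ (0.300000/2) × 123.680850 = 18.552128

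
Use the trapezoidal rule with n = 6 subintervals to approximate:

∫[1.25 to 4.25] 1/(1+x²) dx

f(x) = 1/(1+x²)
a = 1.25, b = 4.25, n = 6
h = (b - a)/n = 0.500000

Trapezoidal rule: (h/2)[f(x₀) + 2f(x₁) + 2f(x₂) + ... + f(xₙ)]

x_0 = 1.2500, f(x_0) = 0.390244, coefficient = 1
x_1 = 1.7500, f(x_1) = 0.246154, coefficient = 2
x_2 = 2.2500, f(x_2) = 0.164948, coefficient = 2
x_3 = 2.7500, f(x_3) = 0.116788, coefficient = 2
x_4 = 3.2500, f(x_4) = 0.086486, coefficient = 2
x_5 = 3.7500, f(x_5) = 0.066390, coefficient = 2
x_6 = 4.2500, f(x_6) = 0.052459, coefficient = 1

I ≈ (0.500000/2) × 1.804237 = 0.451059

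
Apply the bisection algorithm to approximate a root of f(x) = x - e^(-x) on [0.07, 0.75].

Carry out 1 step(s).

f(x) = x - e^(-x)
Initial interval: [0.07, 0.75]

Iteration 1:
  c_1 = (0.070000 + 0.750000)/2 = 0.410000
  f(c_1) = f(0.410000) = -0.253650
  f(a) × f(c) ≥ 0, new interval: [0.410000, 0.750000]

After 1 iteration(s), the approximation is c_1 = 0.410000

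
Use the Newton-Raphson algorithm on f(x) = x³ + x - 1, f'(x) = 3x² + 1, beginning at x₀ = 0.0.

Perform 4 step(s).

f(x) = x³ + x - 1
f'(x) = 3x² + 1
x₀ = 0.0

Newton-Raphson formula: x_{n+1} = x_n - f(x_n)/f'(x_n)

Iteration 1:
  f(0.000000) = -1.000000
  f'(0.000000) = 1.000000
  x_1 = 0.000000 - (-1.000000)/1.000000 = 1.000000
Iteration 2:
  f(1.000000) = 1.000000
  f'(1.000000) = 4.000000
  x_2 = 1.000000 - 1.000000/4.000000 = 0.750000
Iteration 3:
  f(0.750000) = 0.171875
  f'(0.750000) = 2.687500
  x_3 = 0.750000 - 0.171875/2.687500 = 0.686047
Iteration 4:
  f(0.686047) = 0.008941
  f'(0.686047) = 2.411979
  x_4 = 0.686047 - 0.008941/2.411979 = 0.682340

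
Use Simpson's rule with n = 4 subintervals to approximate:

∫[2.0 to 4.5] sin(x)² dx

f(x) = sin(x)²
a = 2.0, b = 4.5, n = 4
h = (b - a)/n = 0.625000

Simpson's rule: (h/3)[f(x₀) + 4f(x₁) + 2f(x₂) + ... + f(xₙ)]

x_0 = 2.0000, f(x_0) = 0.826822, coefficient = 1
x_1 = 2.6250, f(x_1) = 0.243957, coefficient = 4
x_2 = 3.2500, f(x_2) = 0.011706, coefficient = 2
x_3 = 3.8750, f(x_3) = 0.448103, coefficient = 4
x_4 = 4.5000, f(x_4) = 0.955565, coefficient = 1

I ≈ (0.625000/3) × 4.574040 = 0.952925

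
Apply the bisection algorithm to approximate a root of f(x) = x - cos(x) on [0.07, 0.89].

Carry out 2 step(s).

f(x) = x - cos(x)
Initial interval: [0.07, 0.89]

Iteration 1:
  c_1 = (0.070000 + 0.890000)/2 = 0.480000
  f(c_1) = f(0.480000) = -0.406995
  f(a) × f(c) ≥ 0, new interval: [0.480000, 0.890000]
Iteration 2:
  c_2 = (0.480000 + 0.890000)/2 = 0.685000
  f(c_2) = f(0.685000) = -0.089419
  f(a) × f(c) ≥ 0, new interval: [0.685000, 0.890000]

After 2 iteration(s), the approximation is c_2 = 0.685000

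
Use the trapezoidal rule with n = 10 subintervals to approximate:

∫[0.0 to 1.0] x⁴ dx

f(x) = x⁴
a = 0.0, b = 1.0, n = 10
h = (b - a)/n = 0.100000

Trapezoidal rule: (h/2)[f(x₀) + 2f(x₁) + 2f(x₂) + ... + f(xₙ)]

x_0 = 0.0000, f(x_0) = 0.000000, coefficient = 1
x_1 = 0.1000, f(x_1) = 0.000100, coefficient = 2
x_2 = 0.2000, f(x_2) = 0.001600, coefficient = 2
x_3 = 0.3000, f(x_3) = 0.008100, coefficient = 2
x_4 = 0.4000, f(x_4) = 0.025600, coefficient = 2
x_5 = 0.5000, f(x_5) = 0.062500, coefficient = 2
x_6 = 0.6000, f(x_6) = 0.129600, coefficient = 2
x_7 = 0.7000, f(x_7) = 0.240100, coefficient = 2
x_8 = 0.8000, f(x_8) = 0.409600, coefficient = 2
x_9 = 0.9000, f(x_9) = 0.656100, coefficient = 2
x_10 = 1.0000, f(x_10) = 1.000000, coefficient = 1

I ≈ (0.100000/2) × 4.066600 = 0.203330
Exact value: 0.200000
Error: 0.003330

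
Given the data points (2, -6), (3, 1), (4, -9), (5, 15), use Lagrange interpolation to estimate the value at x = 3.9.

Lagrange interpolation formula:
P(x) = Σ yᵢ × Lᵢ(x)
where Lᵢ(x) = Π_{j≠i} (x - xⱼ)/(xᵢ - xⱼ)

L_0(3.9) = (3.9 - 3)/(2 - 3) × (3.9 - 4)/(2 - 4) × (3.9 - 5)/(2 - 5) = -0.016500
L_1(3.9) = (3.9 - 2)/(3 - 2) × (3.9 - 4)/(3 - 4) × (3.9 - 5)/(3 - 5) = 0.104500
L_2(3.9) = (3.9 - 2)/(4 - 2) × (3.9 - 3)/(4 - 3) × (3.9 - 5)/(4 - 5) = 0.940500
L_3(3.9) = (3.9 - 2)/(5 - 2) × (3.9 - 3)/(5 - 3) × (3.9 - 4)/(5 - 4) = -0.028500

P(3.9) = (-6)×L_0(3.9) + 1×L_1(3.9) + (-9)×L_2(3.9) + 15×L_3(3.9)
P(3.9) = -8.688500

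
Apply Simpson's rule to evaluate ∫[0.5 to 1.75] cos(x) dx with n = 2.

f(x) = cos(x)
a = 0.5, b = 1.75, n = 2
h = (b - a)/n = 0.625000

Simpson's rule: (h/3)[f(x₀) + 4f(x₁) + 2f(x₂) + ... + f(xₙ)]

x_0 = 0.5000, f(x_0) = 0.877583, coefficient = 1
x_1 = 1.1250, f(x_1) = 0.431177, coefficient = 4
x_2 = 1.7500, f(x_2) = -0.178246, coefficient = 1

I ≈ (0.625000/3) × 2.424043 = 0.505009
Exact value: 0.504560
Error: 0.000448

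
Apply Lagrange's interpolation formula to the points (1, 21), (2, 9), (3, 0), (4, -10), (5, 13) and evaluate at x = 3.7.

Lagrange interpolation formula:
P(x) = Σ yᵢ × Lᵢ(x)
where Lᵢ(x) = Π_{j≠i} (x - xⱼ)/(xᵢ - xⱼ)

L_0(3.7) = (3.7 - 2)/(1 - 2) × (3.7 - 3)/(1 - 3) × (3.7 - 4)/(1 - 4) × (3.7 - 5)/(1 - 5) = 0.019337
L_1(3.7) = (3.7 - 1)/(2 - 1) × (3.7 - 3)/(2 - 3) × (3.7 - 4)/(2 - 4) × (3.7 - 5)/(2 - 5) = -0.122850
L_2(3.7) = (3.7 - 1)/(3 - 1) × (3.7 - 2)/(3 - 2) × (3.7 - 4)/(3 - 4) × (3.7 - 5)/(3 - 5) = 0.447525
L_3(3.7) = (3.7 - 1)/(4 - 1) × (3.7 - 2)/(4 - 2) × (3.7 - 3)/(4 - 3) × (3.7 - 5)/(4 - 5) = 0.696150
L_4(3.7) = (3.7 - 1)/(5 - 1) × (3.7 - 2)/(5 - 2) × (3.7 - 3)/(5 - 3) × (3.7 - 4)/(5 - 4) = -0.040162

P(3.7) = 21×L_0(3.7) + 9×L_1(3.7) + 0×L_2(3.7) + (-10)×L_3(3.7) + 13×L_4(3.7)
P(3.7) = -8.183175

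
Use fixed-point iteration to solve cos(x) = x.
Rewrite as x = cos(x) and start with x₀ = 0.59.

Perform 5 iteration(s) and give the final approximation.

Equation: cos(x) = x
Fixed-point form: x = cos(x)
x₀ = 0.59

x_1 = g(0.590000) = 0.830941
x_2 = g(0.830941) = 0.674181
x_3 = g(0.674181) = 0.781218
x_4 = g(0.781218) = 0.710056
x_5 = g(0.710056) = 0.758325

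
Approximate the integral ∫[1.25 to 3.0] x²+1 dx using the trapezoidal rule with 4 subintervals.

f(x) = x²+1
a = 1.25, b = 3.0, n = 4
h = (b - a)/n = 0.437500

Trapezoidal rule: (h/2)[f(x₀) + 2f(x₁) + 2f(x₂) + ... + f(xₙ)]

x_0 = 1.2500, f(x_0) = 2.562500, coefficient = 1
x_1 = 1.6875, f(x_1) = 3.847656, coefficient = 2
x_2 = 2.1250, f(x_2) = 5.515625, coefficient = 2
x_3 = 2.5625, f(x_3) = 7.566406, coefficient = 2
x_4 = 3.0000, f(x_4) = 10.000000, coefficient = 1

I ≈ (0.437500/2) × 46.421875 = 10.154785
Exact value: 10.098958
Error: 0.055827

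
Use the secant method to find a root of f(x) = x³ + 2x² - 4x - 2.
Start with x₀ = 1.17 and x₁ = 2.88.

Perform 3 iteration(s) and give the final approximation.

f(x) = x³ + 2x² - 4x - 2
x₀ = 1.17, x₁ = 2.88

Secant formula: x_{n+1} = x_n - f(x_n)(x_n - x_{n-1})/(f(x_n) - f(x_{n-1}))

Iteration 1:
  f(1.170000) = -2.340587
  f(2.880000) = 26.956672
  x_2 = 2.880000 - 26.956672×(2.880000 - 1.170000)/(26.956672 - (-2.340587))
       = 1.306614
Iteration 2:
  f(2.880000) = 26.956672
  f(1.306614) = -1.581274
  x_3 = 1.306614 - (-1.581274)×(1.306614 - 2.880000)/(-1.581274 - 26.956672)
       = 1.393794
Iteration 3:
  f(1.306614) = -1.581274
  f(1.393794) = -0.982181
  x_4 = 1.393794 - (-0.982181)×(1.393794 - 1.306614)/(-0.982181 - (-1.581274))
       = 1.536722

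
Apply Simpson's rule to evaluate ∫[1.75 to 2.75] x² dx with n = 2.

f(x) = x²
a = 1.75, b = 2.75, n = 2
h = (b - a)/n = 0.500000

Simpson's rule: (h/3)[f(x₀) + 4f(x₁) + 2f(x₂) + ... + f(xₙ)]

x_0 = 1.7500, f(x_0) = 3.062500, coefficient = 1
x_1 = 2.2500, f(x_1) = 5.062500, coefficient = 4
x_2 = 2.7500, f(x_2) = 7.562500, coefficient = 1

I ≈ (0.500000/3) × 30.875000 = 5.145833
Exact value: 5.145833
Error: 0.000000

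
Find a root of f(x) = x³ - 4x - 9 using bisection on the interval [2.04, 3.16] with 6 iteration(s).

f(x) = x³ - 4x - 9
Initial interval: [2.04, 3.16]

Iteration 1:
  c_1 = (2.040000 + 3.160000)/2 = 2.600000
  f(c_1) = f(2.600000) = -1.824000
  f(a) × f(c) ≥ 0, new interval: [2.600000, 3.160000]
Iteration 2:
  c_2 = (2.600000 + 3.160000)/2 = 2.880000
  f(c_2) = f(2.880000) = 3.367872
  f(a) × f(c) < 0, new interval: [2.600000, 2.880000]
Iteration 3:
  c_3 = (2.600000 + 2.880000)/2 = 2.740000
  f(c_3) = f(2.740000) = 0.610824
  f(a) × f(c) < 0, new interval: [2.600000, 2.740000]
Iteration 4:
  c_4 = (2.600000 + 2.740000)/2 = 2.670000
  f(c_4) = f(2.670000) = -0.645837
  f(a) × f(c) ≥ 0, new interval: [2.670000, 2.740000]
Iteration 5:
  c_5 = (2.670000 + 2.740000)/2 = 2.705000
  f(c_5) = f(2.705000) = -0.027447
  f(a) × f(c) ≥ 0, new interval: [2.705000, 2.740000]
Iteration 6:
  c_6 = (2.705000 + 2.740000)/2 = 2.722500
  f(c_6) = f(2.722500) = 0.289187
  f(a) × f(c) < 0, new interval: [2.705000, 2.722500]

After 6 iteration(s), the approximation is c_6 = 2.722500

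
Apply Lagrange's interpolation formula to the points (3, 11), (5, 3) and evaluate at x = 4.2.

Lagrange interpolation formula:
P(x) = Σ yᵢ × Lᵢ(x)
where Lᵢ(x) = Π_{j≠i} (x - xⱼ)/(xᵢ - xⱼ)

L_0(4.2) = (4.2 - 5)/(3 - 5) = 0.400000
L_1(4.2) = (4.2 - 3)/(5 - 3) = 0.600000

P(4.2) = 11×L_0(4.2) + 3×L_1(4.2)
P(4.2) = 6.200000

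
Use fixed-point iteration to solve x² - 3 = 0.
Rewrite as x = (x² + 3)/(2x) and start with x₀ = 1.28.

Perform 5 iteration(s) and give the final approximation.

Equation: x² - 3 = 0
Fixed-point form: x = (x² + 3)/(2x)
x₀ = 1.28

x_1 = g(1.280000) = 1.811875
x_2 = g(1.811875) = 1.733809
x_3 = g(1.733809) = 1.732052
x_4 = g(1.732052) = 1.732051
x_5 = g(1.732051) = 1.732051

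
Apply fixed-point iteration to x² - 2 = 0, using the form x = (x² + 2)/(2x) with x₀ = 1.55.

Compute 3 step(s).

Equation: x² - 2 = 0
Fixed-point form: x = (x² + 2)/(2x)
x₀ = 1.55

x_1 = g(1.550000) = 1.420161
x_2 = g(1.420161) = 1.414226
x_3 = g(1.414226) = 1.414214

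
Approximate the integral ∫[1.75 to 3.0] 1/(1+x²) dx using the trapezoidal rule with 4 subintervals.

f(x) = 1/(1+x²)
a = 1.75, b = 3.0, n = 4
h = (b - a)/n = 0.312500

Trapezoidal rule: (h/2)[f(x₀) + 2f(x₁) + 2f(x₂) + ... + f(xₙ)]

x_0 = 1.7500, f(x_0) = 0.246154, coefficient = 1
x_1 = 2.0625, f(x_1) = 0.190335, coefficient = 2
x_2 = 2.3750, f(x_2) = 0.150588, coefficient = 2
x_3 = 2.6875, f(x_3) = 0.121615, coefficient = 2
x_4 = 3.0000, f(x_4) = 0.100000, coefficient = 1

I ≈ (0.312500/2) × 1.271230 = 0.198630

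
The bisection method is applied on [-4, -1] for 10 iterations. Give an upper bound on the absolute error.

Bisection error bound: |error| ≤ (b-a)/2^n
|error| ≤ (-1 - (-4))/2^10 = 3/2^10
|error| ≤ 0.0029296875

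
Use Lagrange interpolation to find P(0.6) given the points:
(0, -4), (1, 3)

Lagrange interpolation formula:
P(x) = Σ yᵢ × Lᵢ(x)
where Lᵢ(x) = Π_{j≠i} (x - xⱼ)/(xᵢ - xⱼ)

L_0(0.6) = (0.6 - 1)/(0 - 1) = 0.400000
L_1(0.6) = (0.6 - 0)/(1 - 0) = 0.600000

P(0.6) = (-4)×L_0(0.6) + 3×L_1(0.6)
P(0.6) = 0.200000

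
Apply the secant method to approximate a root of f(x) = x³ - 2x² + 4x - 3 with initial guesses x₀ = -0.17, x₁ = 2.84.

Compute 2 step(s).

f(x) = x³ - 2x² + 4x - 3
x₀ = -0.17, x₁ = 2.84

Secant formula: x_{n+1} = x_n - f(x_n)(x_n - x_{n-1})/(f(x_n) - f(x_{n-1}))

Iteration 1:
  f(-0.170000) = -3.742713
  f(2.840000) = 15.135104
  x_2 = 2.840000 - 15.135104×(2.840000 - (-0.170000))/(15.135104 - (-3.742713))
       = 0.426762
Iteration 2:
  f(2.840000) = 15.135104
  f(0.426762) = -1.579479
  x_3 = 0.426762 - (-1.579479)×(0.426762 - 2.840000)/(-1.579479 - 15.135104)
       = 0.654806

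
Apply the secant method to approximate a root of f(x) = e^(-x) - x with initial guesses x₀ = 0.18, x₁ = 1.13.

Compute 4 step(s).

f(x) = e^(-x) - x
x₀ = 0.18, x₁ = 1.13

Secant formula: x_{n+1} = x_n - f(x_n)(x_n - x_{n-1})/(f(x_n) - f(x_{n-1}))

Iteration 1:
  f(0.180000) = 0.655270
  f(1.130000) = -0.806967
  x_2 = 1.130000 - (-0.806967)×(1.130000 - 0.180000)/(-0.806967 - 0.655270)
       = 0.605722
Iteration 2:
  f(1.130000) = -0.806967
  f(0.605722) = -0.060042
  x_3 = 0.605722 - (-0.060042)×(0.605722 - 1.130000)/(-0.060042 - (-0.806967))
       = 0.563578
Iteration 3:
  f(0.605722) = -0.060042
  f(0.563578) = 0.005591
  x_4 = 0.563578 - 0.005591×(0.563578 - 0.605722)/(0.005591 - (-0.060042))
       = 0.567168
Iteration 4:
  f(0.563578) = 0.005591
  f(0.567168) = -0.000039
  x_5 = 0.567168 - (-0.000039)×(0.567168 - 0.563578)/(-0.000039 - 0.005591)
       = 0.567143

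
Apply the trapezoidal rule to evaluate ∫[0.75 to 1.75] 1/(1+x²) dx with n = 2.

f(x) = 1/(1+x²)
a = 0.75, b = 1.75, n = 2
h = (b - a)/n = 0.500000

Trapezoidal rule: (h/2)[f(x₀) + 2f(x₁) + 2f(x₂) + ... + f(xₙ)]

x_0 = 0.7500, f(x_0) = 0.640000, coefficient = 1
x_1 = 1.2500, f(x_1) = 0.390244, coefficient = 2
x_2 = 1.7500, f(x_2) = 0.246154, coefficient = 1

I ≈ (0.500000/2) × 1.666642 = 0.416660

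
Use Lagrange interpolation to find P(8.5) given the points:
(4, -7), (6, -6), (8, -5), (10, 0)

Lagrange interpolation formula:
P(x) = Σ yᵢ × Lᵢ(x)
where Lᵢ(x) = Π_{j≠i} (x - xⱼ)/(xᵢ - xⱼ)

L_0(8.5) = (8.5 - 6)/(4 - 6) × (8.5 - 8)/(4 - 8) × (8.5 - 10)/(4 - 10) = 0.039062
L_1(8.5) = (8.5 - 4)/(6 - 4) × (8.5 - 8)/(6 - 8) × (8.5 - 10)/(6 - 10) = -0.210938
L_2(8.5) = (8.5 - 4)/(8 - 4) × (8.5 - 6)/(8 - 6) × (8.5 - 10)/(8 - 10) = 1.054688
L_3(8.5) = (8.5 - 4)/(10 - 4) × (8.5 - 6)/(10 - 6) × (8.5 - 8)/(10 - 8) = 0.117188

P(8.5) = (-7)×L_0(8.5) + (-6)×L_1(8.5) + (-5)×L_2(8.5) + 0×L_3(8.5)
P(8.5) = -4.281250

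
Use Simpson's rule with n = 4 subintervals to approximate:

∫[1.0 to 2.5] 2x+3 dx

f(x) = 2x+3
a = 1.0, b = 2.5, n = 4
h = (b - a)/n = 0.375000

Simpson's rule: (h/3)[f(x₀) + 4f(x₁) + 2f(x₂) + ... + f(xₙ)]

x_0 = 1.0000, f(x_0) = 5.000000, coefficient = 1
x_1 = 1.3750, f(x_1) = 5.750000, coefficient = 4
x_2 = 1.7500, f(x_2) = 6.500000, coefficient = 2
x_3 = 2.1250, f(x_3) = 7.250000, coefficient = 4
x_4 = 2.5000, f(x_4) = 8.000000, coefficient = 1

I ≈ (0.375000/3) × 78.000000 = 9.750000
Exact value: 9.750000
Error: 0.000000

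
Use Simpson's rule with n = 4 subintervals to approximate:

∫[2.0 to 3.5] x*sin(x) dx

f(x) = x*sin(x)
a = 2.0, b = 3.5, n = 4
h = (b - a)/n = 0.375000

Simpson's rule: (h/3)[f(x₀) + 4f(x₁) + 2f(x₂) + ... + f(xₙ)]

x_0 = 2.0000, f(x_0) = 1.818595, coefficient = 1
x_1 = 2.3750, f(x_1) = 1.647502, coefficient = 4
x_2 = 2.7500, f(x_2) = 1.049568, coefficient = 2
x_3 = 3.1250, f(x_3) = 0.051850, coefficient = 4
x_4 = 3.5000, f(x_4) = -1.227741, coefficient = 1

I ≈ (0.375000/3) × 9.487395 = 1.185924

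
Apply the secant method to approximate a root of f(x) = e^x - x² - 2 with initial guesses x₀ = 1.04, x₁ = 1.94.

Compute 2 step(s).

f(x) = e^x - x² - 2
x₀ = 1.04, x₁ = 1.94

Secant formula: x_{n+1} = x_n - f(x_n)(x_n - x_{n-1})/(f(x_n) - f(x_{n-1}))

Iteration 1:
  f(1.040000) = -0.252383
  f(1.940000) = 1.195151
  x_2 = 1.940000 - 1.195151×(1.940000 - 1.040000)/(1.195151 - (-0.252383))
       = 1.196918
Iteration 2:
  f(1.940000) = 1.195151
  f(1.196918) = -0.122712
  x_3 = 1.196918 - (-0.122712)×(1.196918 - 1.940000)/(-0.122712 - 1.195151)
       = 1.266110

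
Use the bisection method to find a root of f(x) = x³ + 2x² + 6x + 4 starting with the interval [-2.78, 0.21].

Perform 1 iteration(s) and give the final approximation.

f(x) = x³ + 2x² + 6x + 4
Initial interval: [-2.78, 0.21]

Iteration 1:
  c_1 = (-2.780000 + 0.210000)/2 = -1.285000
  f(c_1) = f(-1.285000) = -2.529374
  f(a) × f(c) ≥ 0, new interval: [-1.285000, 0.210000]

After 1 iteration(s), the approximation is c_1 = -1.285000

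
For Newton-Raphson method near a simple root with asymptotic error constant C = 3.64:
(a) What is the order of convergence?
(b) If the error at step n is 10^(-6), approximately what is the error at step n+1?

(a) Newton-Raphson has quadratic (order 2) convergence near simple roots.
    This means |e_{n+1}| ≈ C|e_n|².

(b) With |e_n| = 10^(-6) and C = 3.64:
    |e_{n+1}| ≈ 3.64 × (10^(-6))² = 3.64 × 10^(-12)

(a) 2 (quadratic); (b) |e_{n+1}| ≈ 3.640e-12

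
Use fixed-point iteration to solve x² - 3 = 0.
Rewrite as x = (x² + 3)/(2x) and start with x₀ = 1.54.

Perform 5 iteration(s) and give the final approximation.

Equation: x² - 3 = 0
Fixed-point form: x = (x² + 3)/(2x)
x₀ = 1.54

x_1 = g(1.540000) = 1.744026
x_2 = g(1.744026) = 1.732092
x_3 = g(1.732092) = 1.732051
x_4 = g(1.732051) = 1.732051
x_5 = g(1.732051) = 1.732051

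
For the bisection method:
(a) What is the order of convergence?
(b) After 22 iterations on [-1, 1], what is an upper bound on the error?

(a) Bisection has linear (order 1) convergence; the error is halved each step.

(b) Error bound = (b-a)/2^n = (1 - (-1))/2^{22}
    = 2/2^{22}

(a) 1 (linear); (b) error ≤ 4.77e-07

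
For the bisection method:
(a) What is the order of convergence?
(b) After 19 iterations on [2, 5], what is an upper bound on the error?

(a) Bisection has linear (order 1) convergence; the error is halved each step.

(b) Error bound = (b-a)/2^n = (5 - 2)/2^{19}
    = 3/2^{19}

(a) 1 (linear); (b) error ≤ 5.72e-06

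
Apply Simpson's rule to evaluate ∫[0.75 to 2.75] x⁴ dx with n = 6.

f(x) = x⁴
a = 0.75, b = 2.75, n = 6
h = (b - a)/n = 0.333333

Simpson's rule: (h/3)[f(x₀) + 4f(x₁) + 2f(x₂) + ... + f(xₙ)]

x_0 = 0.7500, f(x_0) = 0.316406, coefficient = 1
x_1 = 1.0833, f(x_1) = 1.377363, coefficient = 4
x_2 = 1.4167, f(x_2) = 4.027826, coefficient = 2
x_3 = 1.7500, f(x_3) = 9.378906, coefficient = 4
x_4 = 2.0833, f(x_4) = 18.838011, coefficient = 2
x_5 = 2.4167, f(x_5) = 34.108845, coefficient = 4
x_6 = 2.7500, f(x_6) = 57.191406, coefficient = 1

I ≈ (0.333333/3) × 282.699942 = 31.411105
Exact value: 31.407813
Error: 0.003292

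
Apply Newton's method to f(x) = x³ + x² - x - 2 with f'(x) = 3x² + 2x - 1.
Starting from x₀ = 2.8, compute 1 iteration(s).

f(x) = x³ + x² - x - 2
f'(x) = 3x² + 2x - 1
x₀ = 2.8

Newton-Raphson formula: x_{n+1} = x_n - f(x_n)/f'(x_n)

Iteration 1:
  f(2.800000) = 24.992000
  f'(2.800000) = 28.120000
  x_1 = 2.800000 - 24.992000/28.120000 = 1.911238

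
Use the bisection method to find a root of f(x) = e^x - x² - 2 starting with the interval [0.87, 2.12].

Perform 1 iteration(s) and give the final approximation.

f(x) = e^x - x² - 2
Initial interval: [0.87, 2.12]

Iteration 1:
  c_1 = (0.870000 + 2.120000)/2 = 1.495000
  f(c_1) = f(1.495000) = 0.224312
  f(a) × f(c) < 0, new interval: [0.870000, 1.495000]

After 1 iteration(s), the approximation is c_1 = 1.495000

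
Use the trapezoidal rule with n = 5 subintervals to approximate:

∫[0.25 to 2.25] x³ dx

f(x) = x³
a = 0.25, b = 2.25, n = 5
h = (b - a)/n = 0.400000

Trapezoidal rule: (h/2)[f(x₀) + 2f(x₁) + 2f(x₂) + ... + f(xₙ)]

x_0 = 0.2500, f(x_0) = 0.015625, coefficient = 1
x_1 = 0.6500, f(x_1) = 0.274625, coefficient = 2
x_2 = 1.0500, f(x_2) = 1.157625, coefficient = 2
x_3 = 1.4500, f(x_3) = 3.048625, coefficient = 2
x_4 = 1.8500, f(x_4) = 6.331625, coefficient = 2
x_5 = 2.2500, f(x_5) = 11.390625, coefficient = 1

I ≈ (0.400000/2) × 33.031250 = 6.606250
Exact value: 6.406250
Error: 0.200000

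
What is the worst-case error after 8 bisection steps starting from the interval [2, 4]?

Bisection error bound: |error| ≤ (b-a)/2^n
|error| ≤ (4 - 2)/2^8 = 2/2^8
|error| ≤ 0.0078125000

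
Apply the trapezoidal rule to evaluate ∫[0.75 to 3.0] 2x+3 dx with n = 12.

f(x) = 2x+3
a = 0.75, b = 3.0, n = 12
h = (b - a)/n = 0.187500

Trapezoidal rule: (h/2)[f(x₀) + 2f(x₁) + 2f(x₂) + ... + f(xₙ)]

x_0 = 0.7500, f(x_0) = 4.500000, coefficient = 1
x_1 = 0.9375, f(x_1) = 4.875000, coefficient = 2
x_2 = 1.1250, f(x_2) = 5.250000, coefficient = 2
x_3 = 1.3125, f(x_3) = 5.625000, coefficient = 2
x_4 = 1.5000, f(x_4) = 6.000000, coefficient = 2
x_5 = 1.6875, f(x_5) = 6.375000, coefficient = 2
x_6 = 1.8750, f(x_6) = 6.750000, coefficient = 2
x_7 = 2.0625, f(x_7) = 7.125000, coefficient = 2
x_8 = 2.2500, f(x_8) = 7.500000, coefficient = 2
x_9 = 2.4375, f(x_9) = 7.875000, coefficient = 2
x_10 = 2.6250, f(x_10) = 8.250000, coefficient = 2
x_11 = 2.8125, f(x_11) = 8.625000, coefficient = 2
x_12 = 3.0000, f(x_12) = 9.000000, coefficient = 1

I ≈ (0.187500/2) × 162.000000 = 15.187500
Exact value: 15.187500
Error: 0.000000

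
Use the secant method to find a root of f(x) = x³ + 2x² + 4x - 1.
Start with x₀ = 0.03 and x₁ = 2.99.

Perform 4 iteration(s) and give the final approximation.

f(x) = x³ + 2x² + 4x - 1
x₀ = 0.03, x₁ = 2.99

Secant formula: x_{n+1} = x_n - f(x_n)(x_n - x_{n-1})/(f(x_n) - f(x_{n-1}))

Iteration 1:
  f(0.030000) = -0.878173
  f(2.990000) = 55.571099
  x_2 = 2.990000 - 55.571099×(2.990000 - 0.030000)/(55.571099 - (-0.878173))
       = 0.076048
Iteration 2:
  f(2.990000) = 55.571099
  f(0.076048) = -0.683800
  x_3 = 0.076048 - (-0.683800)×(0.076048 - 2.990000)/(-0.683800 - 55.571099)
       = 0.111469
Iteration 3:
  f(0.076048) = -0.683800
  f(0.111469) = -0.527890
  x_4 = 0.111469 - (-0.527890)×(0.111469 - 0.076048)/(-0.527890 - (-0.683800))
       = 0.231397
Iteration 4:
  f(0.111469) = -0.527890
  f(0.231397) = 0.045066
  x_5 = 0.231397 - 0.045066×(0.231397 - 0.111469)/(0.045066 - (-0.527890))
       = 0.221964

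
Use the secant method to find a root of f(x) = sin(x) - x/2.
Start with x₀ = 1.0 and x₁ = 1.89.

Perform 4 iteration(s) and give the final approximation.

f(x) = sin(x) - x/2
x₀ = 1.0, x₁ = 1.89

Secant formula: x_{n+1} = x_n - f(x_n)(x_n - x_{n-1})/(f(x_n) - f(x_{n-1}))

Iteration 1:
  f(1.000000) = 0.341471
  f(1.890000) = 0.004486
  x_2 = 1.890000 - 0.004486×(1.890000 - 1.000000)/(0.004486 - 0.341471)
       = 1.901847
Iteration 2:
  f(1.890000) = 0.004486
  f(1.901847) = -0.005222
  x_3 = 1.901847 - (-0.005222)×(1.901847 - 1.890000)/(-0.005222 - 0.004486)
       = 1.895474
Iteration 3:
  f(1.901847) = -0.005222
  f(1.895474) = 0.000017
  x_4 = 1.895474 - 0.000017×(1.895474 - 1.901847)/(0.000017 - (-0.005222))
       = 1.895494
Iteration 4:
  f(1.895474) = 0.000017
  f(1.895494) = 0.000000
  x_5 = 1.895494 - 0.000000×(1.895494 - 1.895474)/(0.000000 - 0.000017)
       = 1.895494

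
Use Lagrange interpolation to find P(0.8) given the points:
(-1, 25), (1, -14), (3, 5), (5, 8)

Lagrange interpolation formula:
P(x) = Σ yᵢ × Lᵢ(x)
where Lᵢ(x) = Π_{j≠i} (x - xⱼ)/(xᵢ - xⱼ)

L_0(0.8) = (0.8 - 1)/(-1 - 1) × (0.8 - 3)/(-1 - 3) × (0.8 - 5)/(-1 - 5) = 0.038500
L_1(0.8) = (0.8 - (-1))/(1 - (-1)) × (0.8 - 3)/(1 - 3) × (0.8 - 5)/(1 - 5) = 1.039500
L_2(0.8) = (0.8 - (-1))/(3 - (-1)) × (0.8 - 1)/(3 - 1) × (0.8 - 5)/(3 - 5) = -0.094500
L_3(0.8) = (0.8 - (-1))/(5 - (-1)) × (0.8 - 1)/(5 - 1) × (0.8 - 3)/(5 - 3) = 0.016500

P(0.8) = 25×L_0(0.8) + (-14)×L_1(0.8) + 5×L_2(0.8) + 8×L_3(0.8)
P(0.8) = -13.931000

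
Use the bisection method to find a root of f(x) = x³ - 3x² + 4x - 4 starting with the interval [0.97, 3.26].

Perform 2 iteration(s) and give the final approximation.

f(x) = x³ - 3x² + 4x - 4
Initial interval: [0.97, 3.26]

Iteration 1:
  c_1 = (0.970000 + 3.260000)/2 = 2.115000
  f(c_1) = f(2.115000) = 0.501196
  f(a) × f(c) < 0, new interval: [0.970000, 2.115000]
Iteration 2:
  c_2 = (0.970000 + 2.115000)/2 = 1.542500
  f(c_2) = f(1.542500) = -1.297839
  f(a) × f(c) ≥ 0, new interval: [1.542500, 2.115000]

After 2 iteration(s), the approximation is c_2 = 1.542500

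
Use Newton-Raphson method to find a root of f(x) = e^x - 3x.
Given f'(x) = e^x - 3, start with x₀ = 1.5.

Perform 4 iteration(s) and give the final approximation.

f(x) = e^x - 3x
f'(x) = e^x - 3
x₀ = 1.5

Newton-Raphson formula: x_{n+1} = x_n - f(x_n)/f'(x_n)

Iteration 1:
  f(1.500000) = -0.018311
  f'(1.500000) = 1.481689
  x_1 = 1.500000 - (-0.018311)/1.481689 = 1.512358
Iteration 2:
  f(1.512358) = 0.000344
  f'(1.512358) = 1.537418
  x_2 = 1.512358 - 0.000344/1.537418 = 1.512135
Iteration 3:
  f(1.512135) = 0.000000
  f'(1.512135) = 1.536404
  x_3 = 1.512135 - 0.000000/1.536404 = 1.512135
Iteration 4:
  f(1.512135) = 0.000000
  f'(1.512135) = 1.536404
  x_4 = 1.512135 - 0.000000/1.536404 = 1.512135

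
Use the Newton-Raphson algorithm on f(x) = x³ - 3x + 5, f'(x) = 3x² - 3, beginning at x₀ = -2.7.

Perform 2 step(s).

f(x) = x³ - 3x + 5
f'(x) = 3x² - 3
x₀ = -2.7

Newton-Raphson formula: x_{n+1} = x_n - f(x_n)/f'(x_n)

Iteration 1:
  f(-2.700000) = -6.583000
  f'(-2.700000) = 18.870000
  x_1 = -2.700000 - (-6.583000)/18.870000 = -2.351139
Iteration 2:
  f(-2.351139) = -0.943343
  f'(-2.351139) = 13.583569
  x_2 = -2.351139 - (-0.943343)/13.583569 = -2.281692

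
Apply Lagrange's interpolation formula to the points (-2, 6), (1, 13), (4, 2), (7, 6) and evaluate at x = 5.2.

Lagrange interpolation formula:
P(x) = Σ yᵢ × Lᵢ(x)
where Lᵢ(x) = Π_{j≠i} (x - xⱼ)/(xᵢ - xⱼ)

L_0(5.2) = (5.2 - 1)/(-2 - 1) × (5.2 - 4)/(-2 - 4) × (5.2 - 7)/(-2 - 7) = 0.056000
L_1(5.2) = (5.2 - (-2))/(1 - (-2)) × (5.2 - 4)/(1 - 4) × (5.2 - 7)/(1 - 7) = -0.288000
L_2(5.2) = (5.2 - (-2))/(4 - (-2)) × (5.2 - 1)/(4 - 1) × (5.2 - 7)/(4 - 7) = 1.008000
L_3(5.2) = (5.2 - (-2))/(7 - (-2)) × (5.2 - 1)/(7 - 1) × (5.2 - 4)/(7 - 4) = 0.224000

P(5.2) = 6×L_0(5.2) + 13×L_1(5.2) + 2×L_2(5.2) + 6×L_3(5.2)
P(5.2) = -0.048000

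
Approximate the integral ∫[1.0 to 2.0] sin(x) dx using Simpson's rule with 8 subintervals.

f(x) = sin(x)
a = 1.0, b = 2.0, n = 8
h = (b - a)/n = 0.125000

Simpson's rule: (h/3)[f(x₀) + 4f(x₁) + 2f(x₂) + ... + f(xₙ)]

x_0 = 1.0000, f(x_0) = 0.841471, coefficient = 1
x_1 = 1.1250, f(x_1) = 0.902268, coefficient = 4
x_2 = 1.2500, f(x_2) = 0.948985, coefficient = 2
x_3 = 1.3750, f(x_3) = 0.980893, coefficient = 4
x_4 = 1.5000, f(x_4) = 0.997495, coefficient = 2
x_5 = 1.6250, f(x_5) = 0.998531, coefficient = 4
x_6 = 1.7500, f(x_6) = 0.983986, coefficient = 2
x_7 = 1.8750, f(x_7) = 0.954086, coefficient = 4
x_8 = 2.0000, f(x_8) = 0.909297, coefficient = 1

I ≈ (0.125000/3) × 22.954811 = 0.956450
Exact value: 0.956449
Error: 0.000001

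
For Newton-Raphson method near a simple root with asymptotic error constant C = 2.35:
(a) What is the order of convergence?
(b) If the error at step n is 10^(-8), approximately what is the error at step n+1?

(a) Newton-Raphson has quadratic (order 2) convergence near simple roots.
    This means |e_{n+1}| ≈ C|e_n|².

(b) With |e_n| = 10^(-8) and C = 2.35:
    |e_{n+1}| ≈ 2.35 × (10^(-8))² = 2.35 × 10^(-16)

(a) 2 (quadratic); (b) |e_{n+1}| ≈ 2.350e-16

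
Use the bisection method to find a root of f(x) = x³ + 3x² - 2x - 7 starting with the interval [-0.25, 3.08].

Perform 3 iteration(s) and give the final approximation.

f(x) = x³ + 3x² - 2x - 7
Initial interval: [-0.25, 3.08]

Iteration 1:
  c_1 = (-0.250000 + 3.080000)/2 = 1.415000
  f(c_1) = f(1.415000) = -0.990177
  f(a) × f(c) ≥ 0, new interval: [1.415000, 3.080000]
Iteration 2:
  c_2 = (1.415000 + 3.080000)/2 = 2.247500
  f(c_2) = f(2.247500) = 15.011467
  f(a) × f(c) < 0, new interval: [1.415000, 2.247500]
Iteration 3:
  c_3 = (1.415000 + 2.247500)/2 = 1.831250
  f(c_3) = f(1.831250) = 5.538984
  f(a) × f(c) < 0, new interval: [1.415000, 1.831250]

After 3 iteration(s), the approximation is c_3 = 1.831250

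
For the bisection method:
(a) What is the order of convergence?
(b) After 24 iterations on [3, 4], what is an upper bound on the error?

(a) Bisection has linear (order 1) convergence; the error is halved each step.

(b) Error bound = (b-a)/2^n = (4 - 3)/2^{24}
    = 1/2^{24}

(a) 1 (linear); (b) error ≤ 5.96e-08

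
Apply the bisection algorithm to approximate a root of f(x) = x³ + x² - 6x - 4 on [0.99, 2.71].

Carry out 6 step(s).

f(x) = x³ + x² - 6x - 4
Initial interval: [0.99, 2.71]

Iteration 1:
  c_1 = (0.990000 + 2.710000)/2 = 1.850000
  f(c_1) = f(1.850000) = -5.345875
  f(a) × f(c) ≥ 0, new interval: [1.850000, 2.710000]
Iteration 2:
  c_2 = (1.850000 + 2.710000)/2 = 2.280000
  f(c_2) = f(2.280000) = -0.629248
  f(a) × f(c) ≥ 0, new interval: [2.280000, 2.710000]
Iteration 3:
  c_3 = (2.280000 + 2.710000)/2 = 2.495000
  f(c_3) = f(2.495000) = 2.786462
  f(a) × f(c) < 0, new interval: [2.280000, 2.495000]
Iteration 4:
  c_4 = (2.280000 + 2.495000)/2 = 2.387500
  f(c_4) = f(2.387500) = 0.984279
  f(a) × f(c) < 0, new interval: [2.280000, 2.387500]
Iteration 5:
  c_5 = (2.280000 + 2.387500)/2 = 2.333750
  f(c_5) = f(2.333750) = 0.154400
  f(a) × f(c) < 0, new interval: [2.280000, 2.333750]
Iteration 6:
  c_6 = (2.280000 + 2.333750)/2 = 2.306875
  f(c_6) = f(2.306875) = -0.243145
  f(a) × f(c) ≥ 0, new interval: [2.306875, 2.333750]

After 6 iteration(s), the approximation is c_6 = 2.306875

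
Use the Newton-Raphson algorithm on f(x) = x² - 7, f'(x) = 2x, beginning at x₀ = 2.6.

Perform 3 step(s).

f(x) = x² - 7
f'(x) = 2x
x₀ = 2.6

Newton-Raphson formula: x_{n+1} = x_n - f(x_n)/f'(x_n)

Iteration 1:
  f(2.600000) = -0.240000
  f'(2.600000) = 5.200000
  x_1 = 2.600000 - (-0.240000)/5.200000 = 2.646154
Iteration 2:
  f(2.646154) = 0.002130
  f'(2.646154) = 5.292308
  x_2 = 2.646154 - 0.002130/5.292308 = 2.645751
Iteration 3:
  f(2.645751) = 0.000000
  f'(2.645751) = 5.291503
  x_3 = 2.645751 - 0.000000/5.291503 = 2.645751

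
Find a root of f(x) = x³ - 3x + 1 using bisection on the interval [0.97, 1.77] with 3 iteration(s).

f(x) = x³ - 3x + 1
Initial interval: [0.97, 1.77]

Iteration 1:
  c_1 = (0.970000 + 1.770000)/2 = 1.370000
  f(c_1) = f(1.370000) = -0.538647
  f(a) × f(c) ≥ 0, new interval: [1.370000, 1.770000]
Iteration 2:
  c_2 = (1.370000 + 1.770000)/2 = 1.570000
  f(c_2) = f(1.570000) = 0.159893
  f(a) × f(c) < 0, new interval: [1.370000, 1.570000]
Iteration 3:
  c_3 = (1.370000 + 1.570000)/2 = 1.470000
  f(c_3) = f(1.470000) = -0.233477
  f(a) × f(c) ≥ 0, new interval: [1.470000, 1.570000]

After 3 iteration(s), the approximation is c_3 = 1.470000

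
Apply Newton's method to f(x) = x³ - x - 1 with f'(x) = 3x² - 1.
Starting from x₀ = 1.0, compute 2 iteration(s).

f(x) = x³ - x - 1
f'(x) = 3x² - 1
x₀ = 1.0

Newton-Raphson formula: x_{n+1} = x_n - f(x_n)/f'(x_n)

Iteration 1:
  f(1.000000) = -1.000000
  f'(1.000000) = 2.000000
  x_1 = 1.000000 - (-1.000000)/2.000000 = 1.500000
Iteration 2:
  f(1.500000) = 0.875000
  f'(1.500000) = 5.750000
  x_2 = 1.500000 - 0.875000/5.750000 = 1.347826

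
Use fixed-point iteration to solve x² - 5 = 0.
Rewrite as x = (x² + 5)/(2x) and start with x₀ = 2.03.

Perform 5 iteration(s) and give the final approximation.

Equation: x² - 5 = 0
Fixed-point form: x = (x² + 5)/(2x)
x₀ = 2.03

x_1 = g(2.030000) = 2.246527
x_2 = g(2.246527) = 2.236092
x_3 = g(2.236092) = 2.236068
x_4 = g(2.236068) = 2.236068
x_5 = g(2.236068) = 2.236068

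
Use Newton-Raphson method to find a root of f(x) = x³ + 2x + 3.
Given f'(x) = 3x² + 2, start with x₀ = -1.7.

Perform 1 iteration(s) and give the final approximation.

f(x) = x³ + 2x + 3
f'(x) = 3x² + 2
x₀ = -1.7

Newton-Raphson formula: x_{n+1} = x_n - f(x_n)/f'(x_n)

Iteration 1:
  f(-1.700000) = -5.313000
  f'(-1.700000) = 10.670000
  x_1 = -1.700000 - (-5.313000)/10.670000 = -1.202062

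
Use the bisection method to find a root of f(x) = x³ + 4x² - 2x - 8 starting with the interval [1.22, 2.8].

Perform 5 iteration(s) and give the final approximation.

f(x) = x³ + 4x² - 2x - 8
Initial interval: [1.22, 2.8]

Iteration 1:
  c_1 = (1.220000 + 2.800000)/2 = 2.010000
  f(c_1) = f(2.010000) = 12.261001
  f(a) × f(c) < 0, new interval: [1.220000, 2.010000]
Iteration 2:
  c_2 = (1.220000 + 2.010000)/2 = 1.615000
  f(c_2) = f(1.615000) = 3.415183
  f(a) × f(c) < 0, new interval: [1.220000, 1.615000]
Iteration 3:
  c_3 = (1.220000 + 1.615000)/2 = 1.417500
  f(c_3) = f(1.417500) = 0.050417
  f(a) × f(c) < 0, new interval: [1.220000, 1.417500]
Iteration 4:
  c_4 = (1.220000 + 1.417500)/2 = 1.318750
  f(c_4) = f(1.318750) = -1.387654
  f(a) × f(c) ≥ 0, new interval: [1.318750, 1.417500]
Iteration 5:
  c_5 = (1.318750 + 1.417500)/2 = 1.368125
  f(c_5) = f(1.368125) = -0.688376
  f(a) × f(c) ≥ 0, new interval: [1.368125, 1.417500]

After 5 iteration(s), the approximation is c_5 = 1.368125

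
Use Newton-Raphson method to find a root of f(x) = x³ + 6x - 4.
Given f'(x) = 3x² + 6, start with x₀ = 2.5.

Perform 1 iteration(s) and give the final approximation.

f(x) = x³ + 6x - 4
f'(x) = 3x² + 6
x₀ = 2.5

Newton-Raphson formula: x_{n+1} = x_n - f(x_n)/f'(x_n)

Iteration 1:
  f(2.500000) = 26.625000
  f'(2.500000) = 24.750000
  x_1 = 2.500000 - 26.625000/24.750000 = 1.424242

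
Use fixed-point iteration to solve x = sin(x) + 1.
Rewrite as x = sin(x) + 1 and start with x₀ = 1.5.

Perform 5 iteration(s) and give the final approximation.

Equation: x = sin(x) + 1
Fixed-point form: x = sin(x) + 1
x₀ = 1.5

x_1 = g(1.500000) = 1.997495
x_2 = g(1.997495) = 1.910337
x_3 = g(1.910337) = 1.942908
x_4 = g(1.942908) = 1.931562
x_5 = g(1.931562) = 1.935627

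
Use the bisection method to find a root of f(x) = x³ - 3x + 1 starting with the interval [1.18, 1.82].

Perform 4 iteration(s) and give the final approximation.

f(x) = x³ - 3x + 1
Initial interval: [1.18, 1.82]

Iteration 1:
  c_1 = (1.180000 + 1.820000)/2 = 1.500000
  f(c_1) = f(1.500000) = -0.125000
  f(a) × f(c) ≥ 0, new interval: [1.500000, 1.820000]
Iteration 2:
  c_2 = (1.500000 + 1.820000)/2 = 1.660000
  f(c_2) = f(1.660000) = 0.594296
  f(a) × f(c) < 0, new interval: [1.500000, 1.660000]
Iteration 3:
  c_3 = (1.500000 + 1.660000)/2 = 1.580000
  f(c_3) = f(1.580000) = 0.204312
  f(a) × f(c) < 0, new interval: [1.500000, 1.580000]
Iteration 4:
  c_4 = (1.500000 + 1.580000)/2 = 1.540000
  f(c_4) = f(1.540000) = 0.032264
  f(a) × f(c) < 0, new interval: [1.500000, 1.540000]

After 4 iteration(s), the approximation is c_4 = 1.540000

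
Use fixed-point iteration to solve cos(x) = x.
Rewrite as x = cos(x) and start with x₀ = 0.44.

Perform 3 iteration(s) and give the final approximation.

Equation: cos(x) = x
Fixed-point form: x = cos(x)
x₀ = 0.44

x_1 = g(0.440000) = 0.904752
x_2 = g(0.904752) = 0.617881
x_3 = g(0.617881) = 0.815108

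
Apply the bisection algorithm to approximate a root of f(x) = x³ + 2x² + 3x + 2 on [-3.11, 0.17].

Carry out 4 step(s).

f(x) = x³ + 2x² + 3x + 2
Initial interval: [-3.11, 0.17]

Iteration 1:
  c_1 = (-3.110000 + 0.170000)/2 = -1.470000
  f(c_1) = f(-1.470000) = -1.264723
  f(a) × f(c) ≥ 0, new interval: [-1.470000, 0.170000]
Iteration 2:
  c_2 = (-1.470000 + 0.170000)/2 = -0.650000
  f(c_2) = f(-0.650000) = 0.620375
  f(a) × f(c) < 0, new interval: [-1.470000, -0.650000]
Iteration 3:
  c_3 = (-1.470000 + (-0.650000))/2 = -1.060000
  f(c_3) = f(-1.060000) = -0.123816
  f(a) × f(c) ≥ 0, new interval: [-1.060000, -0.650000]
Iteration 4:
  c_4 = (-1.060000 + (-0.650000))/2 = -0.855000
  f(c_4) = f(-0.855000) = 0.272024
  f(a) × f(c) < 0, new interval: [-1.060000, -0.855000]

After 4 iteration(s), the approximation is c_4 = -0.855000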